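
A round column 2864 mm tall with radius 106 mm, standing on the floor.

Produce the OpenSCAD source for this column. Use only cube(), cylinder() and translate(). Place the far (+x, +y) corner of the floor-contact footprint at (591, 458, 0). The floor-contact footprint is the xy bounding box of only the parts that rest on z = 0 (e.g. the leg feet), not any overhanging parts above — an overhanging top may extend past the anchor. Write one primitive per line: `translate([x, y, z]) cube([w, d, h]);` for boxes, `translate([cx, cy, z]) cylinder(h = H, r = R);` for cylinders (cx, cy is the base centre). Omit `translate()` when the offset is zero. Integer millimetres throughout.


translate([485, 352, 0]) cylinder(h = 2864, r = 106);


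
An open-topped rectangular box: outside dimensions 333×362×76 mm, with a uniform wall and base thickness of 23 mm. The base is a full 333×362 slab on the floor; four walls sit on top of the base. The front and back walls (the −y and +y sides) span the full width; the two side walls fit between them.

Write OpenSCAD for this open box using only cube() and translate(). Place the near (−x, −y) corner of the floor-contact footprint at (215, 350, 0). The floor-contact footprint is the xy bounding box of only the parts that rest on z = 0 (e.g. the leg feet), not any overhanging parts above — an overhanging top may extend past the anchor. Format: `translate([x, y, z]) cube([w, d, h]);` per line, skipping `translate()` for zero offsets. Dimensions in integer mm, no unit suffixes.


translate([215, 350, 0]) cube([333, 362, 23]);
translate([215, 350, 23]) cube([333, 23, 53]);
translate([215, 689, 23]) cube([333, 23, 53]);
translate([215, 373, 23]) cube([23, 316, 53]);
translate([525, 373, 23]) cube([23, 316, 53]);


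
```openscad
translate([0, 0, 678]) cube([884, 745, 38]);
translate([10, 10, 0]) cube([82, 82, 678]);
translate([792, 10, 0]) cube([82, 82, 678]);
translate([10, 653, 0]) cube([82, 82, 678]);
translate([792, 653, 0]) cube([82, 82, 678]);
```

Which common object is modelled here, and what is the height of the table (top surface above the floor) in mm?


A table. The table height is 716 mm.

A 884×745×38 slab sits at z = 678 on four 82 mm square posts — a table. The top surface is at 678 + 38 = 716 mm.


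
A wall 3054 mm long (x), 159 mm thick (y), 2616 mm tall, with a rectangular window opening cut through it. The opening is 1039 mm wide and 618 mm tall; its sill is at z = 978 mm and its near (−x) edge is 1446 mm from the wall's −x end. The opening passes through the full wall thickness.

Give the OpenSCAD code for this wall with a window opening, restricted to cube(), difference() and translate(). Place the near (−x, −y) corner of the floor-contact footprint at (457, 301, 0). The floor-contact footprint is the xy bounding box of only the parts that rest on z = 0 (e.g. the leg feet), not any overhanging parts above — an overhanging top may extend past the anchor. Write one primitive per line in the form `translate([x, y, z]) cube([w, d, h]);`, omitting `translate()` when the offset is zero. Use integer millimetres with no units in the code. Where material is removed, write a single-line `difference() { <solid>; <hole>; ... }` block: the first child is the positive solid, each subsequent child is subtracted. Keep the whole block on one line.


difference() { translate([457, 301, 0]) cube([3054, 159, 2616]); translate([1903, 301, 978]) cube([1039, 159, 618]); }


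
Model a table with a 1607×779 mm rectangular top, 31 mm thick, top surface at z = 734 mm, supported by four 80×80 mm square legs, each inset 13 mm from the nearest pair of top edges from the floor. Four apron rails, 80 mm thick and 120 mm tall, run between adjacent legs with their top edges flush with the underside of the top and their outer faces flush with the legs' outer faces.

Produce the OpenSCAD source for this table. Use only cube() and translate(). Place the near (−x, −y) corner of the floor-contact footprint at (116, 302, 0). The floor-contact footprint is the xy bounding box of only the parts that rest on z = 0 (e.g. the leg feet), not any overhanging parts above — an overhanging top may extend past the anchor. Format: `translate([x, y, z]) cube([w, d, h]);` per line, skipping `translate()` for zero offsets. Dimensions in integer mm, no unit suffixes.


// leg_h = 734 - 31 = 703
// apron z = 703 - 120 = 583
translate([103, 289, 703]) cube([1607, 779, 31]);
translate([116, 302, 0]) cube([80, 80, 703]);
translate([1617, 302, 0]) cube([80, 80, 703]);
translate([116, 975, 0]) cube([80, 80, 703]);
translate([1617, 975, 0]) cube([80, 80, 703]);
translate([196, 302, 583]) cube([1421, 80, 120]);
translate([196, 975, 583]) cube([1421, 80, 120]);
translate([116, 382, 583]) cube([80, 593, 120]);
translate([1617, 382, 583]) cube([80, 593, 120]);


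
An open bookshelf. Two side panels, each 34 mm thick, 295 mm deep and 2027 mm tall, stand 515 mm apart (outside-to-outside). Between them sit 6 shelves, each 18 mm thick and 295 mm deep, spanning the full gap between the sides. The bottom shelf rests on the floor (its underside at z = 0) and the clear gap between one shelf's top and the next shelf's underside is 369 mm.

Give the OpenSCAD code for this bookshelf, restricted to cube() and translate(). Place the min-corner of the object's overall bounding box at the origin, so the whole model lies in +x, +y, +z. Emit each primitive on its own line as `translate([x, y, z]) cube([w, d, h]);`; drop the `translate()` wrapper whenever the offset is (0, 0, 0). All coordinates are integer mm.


cube([34, 295, 2027]);
translate([481, 0, 0]) cube([34, 295, 2027]);
translate([34, 0, 0]) cube([447, 295, 18]);
translate([34, 0, 387]) cube([447, 295, 18]);
translate([34, 0, 774]) cube([447, 295, 18]);
translate([34, 0, 1161]) cube([447, 295, 18]);
translate([34, 0, 1548]) cube([447, 295, 18]);
translate([34, 0, 1935]) cube([447, 295, 18]);


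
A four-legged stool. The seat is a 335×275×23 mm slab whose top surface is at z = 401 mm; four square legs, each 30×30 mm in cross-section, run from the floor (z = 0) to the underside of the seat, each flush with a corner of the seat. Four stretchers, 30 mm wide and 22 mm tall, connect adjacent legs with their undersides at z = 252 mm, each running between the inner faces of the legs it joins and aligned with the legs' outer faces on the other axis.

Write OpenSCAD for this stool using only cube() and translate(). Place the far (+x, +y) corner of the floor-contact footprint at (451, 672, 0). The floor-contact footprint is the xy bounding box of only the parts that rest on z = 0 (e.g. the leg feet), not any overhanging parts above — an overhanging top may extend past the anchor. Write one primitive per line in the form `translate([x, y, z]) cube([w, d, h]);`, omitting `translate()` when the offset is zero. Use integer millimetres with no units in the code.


translate([116, 397, 378]) cube([335, 275, 23]);
translate([116, 397, 0]) cube([30, 30, 378]);
translate([421, 397, 0]) cube([30, 30, 378]);
translate([116, 642, 0]) cube([30, 30, 378]);
translate([421, 642, 0]) cube([30, 30, 378]);
translate([146, 397, 252]) cube([275, 30, 22]);
translate([146, 642, 252]) cube([275, 30, 22]);
translate([116, 427, 252]) cube([30, 215, 22]);
translate([421, 427, 252]) cube([30, 215, 22]);


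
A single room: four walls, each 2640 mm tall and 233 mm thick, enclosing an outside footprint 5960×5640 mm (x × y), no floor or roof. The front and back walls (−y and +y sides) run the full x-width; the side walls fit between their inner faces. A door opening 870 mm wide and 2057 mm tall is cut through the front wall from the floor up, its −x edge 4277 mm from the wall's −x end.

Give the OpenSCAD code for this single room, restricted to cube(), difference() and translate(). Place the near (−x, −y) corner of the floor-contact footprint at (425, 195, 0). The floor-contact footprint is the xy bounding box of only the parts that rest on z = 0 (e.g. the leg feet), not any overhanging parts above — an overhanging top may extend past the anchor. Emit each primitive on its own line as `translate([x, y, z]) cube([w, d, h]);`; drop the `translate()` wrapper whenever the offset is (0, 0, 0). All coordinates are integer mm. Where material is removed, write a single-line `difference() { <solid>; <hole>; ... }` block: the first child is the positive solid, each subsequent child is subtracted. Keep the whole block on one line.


difference() { translate([425, 195, 0]) cube([5960, 233, 2640]); translate([4702, 195, 0]) cube([870, 233, 2057]); }
translate([425, 5602, 0]) cube([5960, 233, 2640]);
translate([425, 428, 0]) cube([233, 5174, 2640]);
translate([6152, 428, 0]) cube([233, 5174, 2640]);


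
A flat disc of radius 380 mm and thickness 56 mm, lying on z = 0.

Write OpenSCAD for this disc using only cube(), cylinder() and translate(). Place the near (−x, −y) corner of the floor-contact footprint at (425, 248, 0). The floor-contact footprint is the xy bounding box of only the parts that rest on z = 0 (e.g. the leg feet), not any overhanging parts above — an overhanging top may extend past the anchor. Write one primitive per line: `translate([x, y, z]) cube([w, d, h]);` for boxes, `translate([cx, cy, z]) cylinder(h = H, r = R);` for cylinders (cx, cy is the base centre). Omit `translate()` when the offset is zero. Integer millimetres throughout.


translate([805, 628, 0]) cylinder(h = 56, r = 380);


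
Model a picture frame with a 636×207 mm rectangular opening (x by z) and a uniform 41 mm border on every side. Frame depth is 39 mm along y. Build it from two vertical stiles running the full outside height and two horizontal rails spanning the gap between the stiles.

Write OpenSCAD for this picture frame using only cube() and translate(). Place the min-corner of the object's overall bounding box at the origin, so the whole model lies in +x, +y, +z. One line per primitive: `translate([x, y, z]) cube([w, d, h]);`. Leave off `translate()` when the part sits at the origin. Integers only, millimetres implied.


cube([41, 39, 289]);
translate([677, 0, 0]) cube([41, 39, 289]);
translate([41, 0, 0]) cube([636, 39, 41]);
translate([41, 0, 248]) cube([636, 39, 41]);


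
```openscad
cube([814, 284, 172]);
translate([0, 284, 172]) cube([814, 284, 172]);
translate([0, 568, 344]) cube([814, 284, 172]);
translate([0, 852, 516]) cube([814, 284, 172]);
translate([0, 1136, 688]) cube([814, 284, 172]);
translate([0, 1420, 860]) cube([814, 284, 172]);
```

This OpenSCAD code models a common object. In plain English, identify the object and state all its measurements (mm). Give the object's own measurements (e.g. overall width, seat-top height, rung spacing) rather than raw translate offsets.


A straight staircase of 6 solid steps. Each step is 814 mm wide (x), 284 mm deep (y, the going) and 172 mm tall (the rise). The first step rests on the floor; each subsequent step sits one going further in +y and one rise higher in +z, directly behind and above the previous step with no overlap.


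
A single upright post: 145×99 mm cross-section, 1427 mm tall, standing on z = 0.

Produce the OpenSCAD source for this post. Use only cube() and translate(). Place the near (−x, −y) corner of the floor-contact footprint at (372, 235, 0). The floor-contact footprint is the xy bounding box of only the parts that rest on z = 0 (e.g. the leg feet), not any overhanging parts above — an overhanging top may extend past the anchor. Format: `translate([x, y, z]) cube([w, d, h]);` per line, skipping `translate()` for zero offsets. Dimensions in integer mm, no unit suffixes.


translate([372, 235, 0]) cube([145, 99, 1427]);


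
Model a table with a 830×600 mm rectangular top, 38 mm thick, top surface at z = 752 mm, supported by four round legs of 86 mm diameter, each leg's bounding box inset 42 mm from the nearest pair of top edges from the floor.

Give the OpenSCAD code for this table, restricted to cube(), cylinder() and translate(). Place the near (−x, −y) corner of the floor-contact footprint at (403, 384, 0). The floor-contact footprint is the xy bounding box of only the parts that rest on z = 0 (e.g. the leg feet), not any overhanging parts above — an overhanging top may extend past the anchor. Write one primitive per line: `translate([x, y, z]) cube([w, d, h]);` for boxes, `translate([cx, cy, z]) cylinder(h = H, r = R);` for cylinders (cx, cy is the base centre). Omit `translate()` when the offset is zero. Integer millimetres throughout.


translate([361, 342, 714]) cube([830, 600, 38]);
translate([446, 427, 0]) cylinder(h = 714, r = 43);
translate([1106, 427, 0]) cylinder(h = 714, r = 43);
translate([446, 857, 0]) cylinder(h = 714, r = 43);
translate([1106, 857, 0]) cylinder(h = 714, r = 43);


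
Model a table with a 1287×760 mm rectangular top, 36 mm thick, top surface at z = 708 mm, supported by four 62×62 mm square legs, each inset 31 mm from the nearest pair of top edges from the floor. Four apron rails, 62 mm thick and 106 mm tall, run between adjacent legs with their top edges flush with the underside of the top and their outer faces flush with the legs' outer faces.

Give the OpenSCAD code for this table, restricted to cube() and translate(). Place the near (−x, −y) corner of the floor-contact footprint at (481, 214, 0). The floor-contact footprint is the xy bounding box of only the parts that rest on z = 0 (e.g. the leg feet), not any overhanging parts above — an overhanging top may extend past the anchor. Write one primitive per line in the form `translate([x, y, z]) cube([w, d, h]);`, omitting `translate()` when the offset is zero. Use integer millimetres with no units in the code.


translate([450, 183, 672]) cube([1287, 760, 36]);
translate([481, 214, 0]) cube([62, 62, 672]);
translate([1644, 214, 0]) cube([62, 62, 672]);
translate([481, 850, 0]) cube([62, 62, 672]);
translate([1644, 850, 0]) cube([62, 62, 672]);
translate([543, 214, 566]) cube([1101, 62, 106]);
translate([543, 850, 566]) cube([1101, 62, 106]);
translate([481, 276, 566]) cube([62, 574, 106]);
translate([1644, 276, 566]) cube([62, 574, 106]);


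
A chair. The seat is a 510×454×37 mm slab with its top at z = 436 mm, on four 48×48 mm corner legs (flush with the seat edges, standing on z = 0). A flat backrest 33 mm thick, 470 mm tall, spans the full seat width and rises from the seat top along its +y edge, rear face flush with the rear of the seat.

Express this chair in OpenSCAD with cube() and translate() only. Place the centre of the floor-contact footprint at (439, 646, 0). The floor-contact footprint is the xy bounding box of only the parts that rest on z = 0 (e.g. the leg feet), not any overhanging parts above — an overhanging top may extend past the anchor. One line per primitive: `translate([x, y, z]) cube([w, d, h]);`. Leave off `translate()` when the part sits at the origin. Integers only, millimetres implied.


translate([184, 419, 399]) cube([510, 454, 37]);
translate([184, 419, 0]) cube([48, 48, 399]);
translate([646, 419, 0]) cube([48, 48, 399]);
translate([184, 825, 0]) cube([48, 48, 399]);
translate([646, 825, 0]) cube([48, 48, 399]);
translate([184, 840, 436]) cube([510, 33, 470]);


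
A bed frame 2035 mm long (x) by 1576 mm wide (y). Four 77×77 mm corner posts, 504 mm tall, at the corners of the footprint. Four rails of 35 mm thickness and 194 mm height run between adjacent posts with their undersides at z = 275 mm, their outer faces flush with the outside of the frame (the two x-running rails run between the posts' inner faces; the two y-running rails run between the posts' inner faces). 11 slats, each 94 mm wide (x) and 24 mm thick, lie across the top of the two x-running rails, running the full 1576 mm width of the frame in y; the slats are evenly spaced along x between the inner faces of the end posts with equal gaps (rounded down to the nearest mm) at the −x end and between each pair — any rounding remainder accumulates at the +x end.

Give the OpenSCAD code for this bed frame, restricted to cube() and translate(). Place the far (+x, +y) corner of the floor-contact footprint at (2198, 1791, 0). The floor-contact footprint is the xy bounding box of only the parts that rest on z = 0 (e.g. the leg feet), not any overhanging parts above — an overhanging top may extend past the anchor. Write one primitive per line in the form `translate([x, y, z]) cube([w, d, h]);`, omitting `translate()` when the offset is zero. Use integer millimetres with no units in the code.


translate([163, 215, 0]) cube([77, 77, 504]);
translate([163, 1714, 0]) cube([77, 77, 504]);
translate([2121, 215, 0]) cube([77, 77, 504]);
translate([2121, 1714, 0]) cube([77, 77, 504]);
translate([240, 215, 275]) cube([1881, 35, 194]);
translate([240, 1756, 275]) cube([1881, 35, 194]);
translate([163, 292, 275]) cube([35, 1422, 194]);
translate([2163, 292, 275]) cube([35, 1422, 194]);
translate([310, 215, 469]) cube([94, 1576, 24]);
translate([474, 215, 469]) cube([94, 1576, 24]);
translate([638, 215, 469]) cube([94, 1576, 24]);
translate([802, 215, 469]) cube([94, 1576, 24]);
translate([966, 215, 469]) cube([94, 1576, 24]);
translate([1130, 215, 469]) cube([94, 1576, 24]);
translate([1294, 215, 469]) cube([94, 1576, 24]);
translate([1458, 215, 469]) cube([94, 1576, 24]);
translate([1622, 215, 469]) cube([94, 1576, 24]);
translate([1786, 215, 469]) cube([94, 1576, 24]);
translate([1950, 215, 469]) cube([94, 1576, 24]);


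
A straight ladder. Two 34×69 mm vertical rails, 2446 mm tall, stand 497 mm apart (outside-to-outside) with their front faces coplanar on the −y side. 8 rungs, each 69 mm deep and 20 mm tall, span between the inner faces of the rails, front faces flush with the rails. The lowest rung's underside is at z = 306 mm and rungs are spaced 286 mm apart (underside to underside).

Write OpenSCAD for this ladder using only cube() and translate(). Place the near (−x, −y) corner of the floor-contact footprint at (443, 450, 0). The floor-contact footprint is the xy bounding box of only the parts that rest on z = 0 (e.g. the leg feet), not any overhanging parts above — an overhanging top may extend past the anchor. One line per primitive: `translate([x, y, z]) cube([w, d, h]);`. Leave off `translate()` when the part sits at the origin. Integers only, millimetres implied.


translate([443, 450, 0]) cube([34, 69, 2446]);
translate([906, 450, 0]) cube([34, 69, 2446]);
translate([477, 450, 306]) cube([429, 69, 20]);
translate([477, 450, 592]) cube([429, 69, 20]);
translate([477, 450, 878]) cube([429, 69, 20]);
translate([477, 450, 1164]) cube([429, 69, 20]);
translate([477, 450, 1450]) cube([429, 69, 20]);
translate([477, 450, 1736]) cube([429, 69, 20]);
translate([477, 450, 2022]) cube([429, 69, 20]);
translate([477, 450, 2308]) cube([429, 69, 20]);


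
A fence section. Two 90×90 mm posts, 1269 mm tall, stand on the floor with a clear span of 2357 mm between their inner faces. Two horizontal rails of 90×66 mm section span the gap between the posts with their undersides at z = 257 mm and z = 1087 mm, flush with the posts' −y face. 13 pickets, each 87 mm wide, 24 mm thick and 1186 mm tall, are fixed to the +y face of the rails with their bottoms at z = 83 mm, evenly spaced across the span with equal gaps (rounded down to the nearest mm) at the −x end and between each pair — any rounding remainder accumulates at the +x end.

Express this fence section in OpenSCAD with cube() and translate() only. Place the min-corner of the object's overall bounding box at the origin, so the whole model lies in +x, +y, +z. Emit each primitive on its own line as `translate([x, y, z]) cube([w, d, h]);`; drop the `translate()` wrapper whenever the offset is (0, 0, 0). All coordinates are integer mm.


cube([90, 90, 1269]);
translate([2447, 0, 0]) cube([90, 90, 1269]);
translate([90, 0, 257]) cube([2357, 90, 66]);
translate([90, 0, 1087]) cube([2357, 90, 66]);
translate([177, 90, 83]) cube([87, 24, 1186]);
translate([351, 90, 83]) cube([87, 24, 1186]);
translate([525, 90, 83]) cube([87, 24, 1186]);
translate([699, 90, 83]) cube([87, 24, 1186]);
translate([873, 90, 83]) cube([87, 24, 1186]);
translate([1047, 90, 83]) cube([87, 24, 1186]);
translate([1221, 90, 83]) cube([87, 24, 1186]);
translate([1395, 90, 83]) cube([87, 24, 1186]);
translate([1569, 90, 83]) cube([87, 24, 1186]);
translate([1743, 90, 83]) cube([87, 24, 1186]);
translate([1917, 90, 83]) cube([87, 24, 1186]);
translate([2091, 90, 83]) cube([87, 24, 1186]);
translate([2265, 90, 83]) cube([87, 24, 1186]);


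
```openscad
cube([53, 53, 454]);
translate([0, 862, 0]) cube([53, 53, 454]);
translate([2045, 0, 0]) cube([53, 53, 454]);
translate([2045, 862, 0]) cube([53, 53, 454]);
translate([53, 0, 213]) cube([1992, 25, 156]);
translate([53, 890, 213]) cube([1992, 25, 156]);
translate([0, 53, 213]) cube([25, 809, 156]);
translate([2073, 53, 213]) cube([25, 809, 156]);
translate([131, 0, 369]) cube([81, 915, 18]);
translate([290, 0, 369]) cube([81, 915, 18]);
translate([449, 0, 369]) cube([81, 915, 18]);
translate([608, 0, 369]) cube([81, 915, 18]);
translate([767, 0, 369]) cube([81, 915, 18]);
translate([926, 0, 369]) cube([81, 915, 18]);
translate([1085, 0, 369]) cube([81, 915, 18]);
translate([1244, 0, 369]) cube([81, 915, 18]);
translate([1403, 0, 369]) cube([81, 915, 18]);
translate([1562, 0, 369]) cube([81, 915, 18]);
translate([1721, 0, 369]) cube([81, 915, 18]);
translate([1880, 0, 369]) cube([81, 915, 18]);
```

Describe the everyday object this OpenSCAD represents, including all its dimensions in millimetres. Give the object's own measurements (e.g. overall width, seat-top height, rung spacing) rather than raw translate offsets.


A bed frame 2098 mm long (x) by 915 mm wide (y). Four 53×53 mm corner posts, 454 mm tall, at the corners of the footprint. Four rails of 25 mm thickness and 156 mm height run between adjacent posts with their undersides at z = 213 mm, their outer faces flush with the outside of the frame (the two x-running rails run between the posts' inner faces; the two y-running rails run between the posts' inner faces). 12 slats, each 81 mm wide (x) and 18 mm thick, lie across the top of the two x-running rails, running the full 915 mm width of the frame in y; along x they sit between the end posts with a 78 mm gap after the −x posts and between neighbouring slats, leaving 84 mm before the +x posts.


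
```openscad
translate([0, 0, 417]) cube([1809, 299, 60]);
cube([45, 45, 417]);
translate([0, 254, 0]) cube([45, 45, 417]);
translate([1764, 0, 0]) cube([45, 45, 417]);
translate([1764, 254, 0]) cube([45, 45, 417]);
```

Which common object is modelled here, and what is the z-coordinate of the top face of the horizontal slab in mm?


A bench. The seat-top height is 477 mm.

A long slab on four corner posts — a bench. The slab sits at z = 417 with thickness 60, so the top is 417 + 60 = 477 mm.


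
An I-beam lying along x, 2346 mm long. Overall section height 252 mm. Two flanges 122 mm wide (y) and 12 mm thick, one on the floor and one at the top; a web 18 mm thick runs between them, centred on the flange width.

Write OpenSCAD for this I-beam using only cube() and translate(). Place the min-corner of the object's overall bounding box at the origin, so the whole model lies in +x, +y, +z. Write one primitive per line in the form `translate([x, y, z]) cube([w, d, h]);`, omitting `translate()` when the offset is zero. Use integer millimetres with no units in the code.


cube([2346, 122, 12]);
translate([0, 52, 12]) cube([2346, 18, 228]);
translate([0, 0, 240]) cube([2346, 122, 12]);


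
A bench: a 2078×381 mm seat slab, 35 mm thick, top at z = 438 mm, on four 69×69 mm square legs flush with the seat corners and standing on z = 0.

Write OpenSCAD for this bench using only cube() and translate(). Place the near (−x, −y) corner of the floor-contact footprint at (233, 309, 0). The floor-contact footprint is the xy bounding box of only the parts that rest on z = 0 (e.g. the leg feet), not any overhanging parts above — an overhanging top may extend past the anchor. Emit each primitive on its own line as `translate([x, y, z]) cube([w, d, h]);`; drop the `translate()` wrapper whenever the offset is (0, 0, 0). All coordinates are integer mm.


translate([233, 309, 403]) cube([2078, 381, 35]);
translate([233, 309, 0]) cube([69, 69, 403]);
translate([233, 621, 0]) cube([69, 69, 403]);
translate([2242, 309, 0]) cube([69, 69, 403]);
translate([2242, 621, 0]) cube([69, 69, 403]);


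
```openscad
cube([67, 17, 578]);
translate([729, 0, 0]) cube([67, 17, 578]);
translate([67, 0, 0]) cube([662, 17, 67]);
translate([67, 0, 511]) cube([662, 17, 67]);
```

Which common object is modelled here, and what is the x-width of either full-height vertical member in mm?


A picture frame. The border width is 67 mm.

Four thin pieces enclosing a rectangular opening — a picture frame. The two full-height stiles are 578 mm tall; the top rail sits at z = 511 and is 67 mm tall, so the border above the opening is 578 − 511 = 67 mm, matching the stile x-width.


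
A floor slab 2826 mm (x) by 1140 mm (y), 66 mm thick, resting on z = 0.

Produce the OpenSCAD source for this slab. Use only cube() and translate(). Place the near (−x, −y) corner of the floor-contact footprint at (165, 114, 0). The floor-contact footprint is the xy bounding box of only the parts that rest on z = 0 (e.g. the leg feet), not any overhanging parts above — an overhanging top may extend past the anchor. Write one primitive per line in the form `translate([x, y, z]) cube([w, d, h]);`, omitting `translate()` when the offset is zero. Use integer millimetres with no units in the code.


translate([165, 114, 0]) cube([2826, 1140, 66]);


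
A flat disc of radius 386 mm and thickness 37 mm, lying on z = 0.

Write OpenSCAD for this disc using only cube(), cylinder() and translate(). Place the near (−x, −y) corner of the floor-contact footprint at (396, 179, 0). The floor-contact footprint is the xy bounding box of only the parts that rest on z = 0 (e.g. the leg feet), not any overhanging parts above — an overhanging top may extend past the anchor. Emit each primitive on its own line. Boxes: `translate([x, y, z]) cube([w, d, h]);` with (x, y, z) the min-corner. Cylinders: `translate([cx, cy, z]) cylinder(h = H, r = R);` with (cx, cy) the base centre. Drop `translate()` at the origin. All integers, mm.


translate([782, 565, 0]) cylinder(h = 37, r = 386);


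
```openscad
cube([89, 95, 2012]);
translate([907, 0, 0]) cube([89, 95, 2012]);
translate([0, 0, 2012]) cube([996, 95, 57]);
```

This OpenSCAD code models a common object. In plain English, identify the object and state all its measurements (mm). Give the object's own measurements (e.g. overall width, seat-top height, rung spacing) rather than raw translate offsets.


A door frame. The clear opening is 818 mm wide and 2012 mm high. Two 89 mm wide jambs, 95 mm deep, stand either side of the opening from the floor to the top of the opening. A 57 mm thick head sits across the top of both jambs, spanning the full outside width of the frame.


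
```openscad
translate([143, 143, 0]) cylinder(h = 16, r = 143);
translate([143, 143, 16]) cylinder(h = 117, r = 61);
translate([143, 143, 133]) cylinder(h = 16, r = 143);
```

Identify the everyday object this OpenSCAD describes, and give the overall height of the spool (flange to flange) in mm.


A spool. The overall height is 149 mm.

Three coaxial cylinders, large–small–large — a spool. Two 16 mm flanges and a 117 mm core give 16 + 117 + 16 = 149 mm.


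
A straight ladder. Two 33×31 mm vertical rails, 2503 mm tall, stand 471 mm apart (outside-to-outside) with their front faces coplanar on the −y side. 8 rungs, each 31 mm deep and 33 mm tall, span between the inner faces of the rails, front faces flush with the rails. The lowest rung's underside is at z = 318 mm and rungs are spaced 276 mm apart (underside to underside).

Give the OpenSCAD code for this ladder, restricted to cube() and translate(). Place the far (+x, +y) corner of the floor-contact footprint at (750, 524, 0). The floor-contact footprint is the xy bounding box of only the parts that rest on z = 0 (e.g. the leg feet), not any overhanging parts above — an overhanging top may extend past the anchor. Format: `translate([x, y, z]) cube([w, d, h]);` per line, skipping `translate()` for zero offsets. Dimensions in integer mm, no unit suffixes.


// rung span = 471 - 2*33 = 405
// rung[k] z = 318 + k*276
translate([279, 493, 0]) cube([33, 31, 2503]);
translate([717, 493, 0]) cube([33, 31, 2503]);
translate([312, 493, 318]) cube([405, 31, 33]);
translate([312, 493, 594]) cube([405, 31, 33]);
translate([312, 493, 870]) cube([405, 31, 33]);
translate([312, 493, 1146]) cube([405, 31, 33]);
translate([312, 493, 1422]) cube([405, 31, 33]);
translate([312, 493, 1698]) cube([405, 31, 33]);
translate([312, 493, 1974]) cube([405, 31, 33]);
translate([312, 493, 2250]) cube([405, 31, 33]);


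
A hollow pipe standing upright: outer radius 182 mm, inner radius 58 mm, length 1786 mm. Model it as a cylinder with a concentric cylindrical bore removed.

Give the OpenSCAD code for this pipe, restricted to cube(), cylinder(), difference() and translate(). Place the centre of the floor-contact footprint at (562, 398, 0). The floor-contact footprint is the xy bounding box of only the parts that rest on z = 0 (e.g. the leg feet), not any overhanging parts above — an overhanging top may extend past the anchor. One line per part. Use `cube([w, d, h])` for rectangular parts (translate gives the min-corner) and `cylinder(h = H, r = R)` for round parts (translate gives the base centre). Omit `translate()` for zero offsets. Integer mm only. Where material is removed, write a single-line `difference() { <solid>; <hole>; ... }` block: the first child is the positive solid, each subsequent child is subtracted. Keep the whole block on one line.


difference() { translate([562, 398, 0]) cylinder(h = 1786, r = 182); translate([562, 398, 0]) cylinder(h = 1786, r = 58); }


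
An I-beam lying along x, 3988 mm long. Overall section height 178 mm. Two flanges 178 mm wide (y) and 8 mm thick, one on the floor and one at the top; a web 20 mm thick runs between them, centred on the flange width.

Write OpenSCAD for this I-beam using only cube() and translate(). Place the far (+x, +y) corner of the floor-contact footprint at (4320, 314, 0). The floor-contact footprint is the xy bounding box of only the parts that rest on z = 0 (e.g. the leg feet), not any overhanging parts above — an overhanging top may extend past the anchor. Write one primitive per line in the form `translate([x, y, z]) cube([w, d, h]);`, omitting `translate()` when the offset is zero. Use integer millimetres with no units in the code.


translate([332, 136, 0]) cube([3988, 178, 8]);
translate([332, 215, 8]) cube([3988, 20, 162]);
translate([332, 136, 170]) cube([3988, 178, 8]);


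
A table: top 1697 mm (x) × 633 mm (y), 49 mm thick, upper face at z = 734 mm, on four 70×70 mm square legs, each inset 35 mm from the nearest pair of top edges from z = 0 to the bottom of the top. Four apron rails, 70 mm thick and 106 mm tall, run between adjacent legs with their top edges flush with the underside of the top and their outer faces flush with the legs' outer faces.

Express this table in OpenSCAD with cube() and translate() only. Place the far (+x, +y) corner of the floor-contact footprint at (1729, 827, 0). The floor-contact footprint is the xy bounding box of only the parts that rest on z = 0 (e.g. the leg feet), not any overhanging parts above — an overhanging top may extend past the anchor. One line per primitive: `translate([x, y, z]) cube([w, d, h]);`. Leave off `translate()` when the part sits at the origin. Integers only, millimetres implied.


translate([67, 229, 685]) cube([1697, 633, 49]);
translate([102, 264, 0]) cube([70, 70, 685]);
translate([1659, 264, 0]) cube([70, 70, 685]);
translate([102, 757, 0]) cube([70, 70, 685]);
translate([1659, 757, 0]) cube([70, 70, 685]);
translate([172, 264, 579]) cube([1487, 70, 106]);
translate([172, 757, 579]) cube([1487, 70, 106]);
translate([102, 334, 579]) cube([70, 423, 106]);
translate([1659, 334, 579]) cube([70, 423, 106]);


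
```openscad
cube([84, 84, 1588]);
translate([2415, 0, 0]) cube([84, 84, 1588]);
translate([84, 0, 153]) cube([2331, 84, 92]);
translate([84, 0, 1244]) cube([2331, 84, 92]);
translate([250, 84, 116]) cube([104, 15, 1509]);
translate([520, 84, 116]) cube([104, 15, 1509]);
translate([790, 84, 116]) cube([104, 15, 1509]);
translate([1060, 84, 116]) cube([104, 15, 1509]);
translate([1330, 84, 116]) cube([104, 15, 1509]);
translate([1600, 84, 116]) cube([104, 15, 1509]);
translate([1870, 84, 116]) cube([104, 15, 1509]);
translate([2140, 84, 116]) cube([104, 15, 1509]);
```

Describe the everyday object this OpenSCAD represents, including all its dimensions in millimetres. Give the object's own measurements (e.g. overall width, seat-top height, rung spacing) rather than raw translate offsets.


A fence section. Two 84×84 mm posts, 1588 mm tall, stand on the floor with a clear span of 2331 mm between their inner faces. Two horizontal rails of 84×92 mm section span the gap between the posts with their undersides at z = 153 mm and z = 1244 mm, flush with the posts' −y face. 8 pickets, each 104 mm wide, 15 mm thick and 1509 mm tall, are fixed to the +y face of the rails with their bottoms at z = 116 mm, spaced across the span with a 166 mm gap after the −x post and between neighbouring pickets, with 171 mm left before the +x post.


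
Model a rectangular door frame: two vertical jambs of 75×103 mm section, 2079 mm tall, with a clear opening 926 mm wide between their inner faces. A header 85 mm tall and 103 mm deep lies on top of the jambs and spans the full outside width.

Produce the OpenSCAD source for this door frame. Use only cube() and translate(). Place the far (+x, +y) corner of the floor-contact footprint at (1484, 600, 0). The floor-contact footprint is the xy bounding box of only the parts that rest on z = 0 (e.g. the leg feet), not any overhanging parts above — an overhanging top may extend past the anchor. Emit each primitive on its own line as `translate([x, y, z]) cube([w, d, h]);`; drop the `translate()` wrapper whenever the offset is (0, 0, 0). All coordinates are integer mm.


translate([408, 497, 0]) cube([75, 103, 2079]);
translate([1409, 497, 0]) cube([75, 103, 2079]);
translate([408, 497, 2079]) cube([1076, 103, 85]);


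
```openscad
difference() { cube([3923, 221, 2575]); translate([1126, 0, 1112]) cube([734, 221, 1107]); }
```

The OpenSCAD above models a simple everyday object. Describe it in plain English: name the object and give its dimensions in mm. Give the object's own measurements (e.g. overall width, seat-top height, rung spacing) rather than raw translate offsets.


A wall 3923 mm long (x), 221 mm thick (y), 2575 mm tall, with a rectangular window opening cut through it. The opening is 734 mm wide and 1107 mm tall; its sill is at z = 1112 mm and its near (−x) edge is 1126 mm from the wall's −x end. The opening passes through the full wall thickness.


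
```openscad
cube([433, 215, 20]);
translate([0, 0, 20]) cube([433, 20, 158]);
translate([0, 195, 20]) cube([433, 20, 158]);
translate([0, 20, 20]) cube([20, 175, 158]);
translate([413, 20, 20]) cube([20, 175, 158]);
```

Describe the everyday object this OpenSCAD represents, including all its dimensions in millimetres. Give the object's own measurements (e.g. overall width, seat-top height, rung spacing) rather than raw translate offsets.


An open-topped rectangular box: outside dimensions 433×215×178 mm, with a uniform wall and base thickness of 20 mm. The base is a full 433×215 slab on the floor; four walls sit on top of the base. The front and back walls (the −y and +y sides) span the full width; the two side walls fit between them.


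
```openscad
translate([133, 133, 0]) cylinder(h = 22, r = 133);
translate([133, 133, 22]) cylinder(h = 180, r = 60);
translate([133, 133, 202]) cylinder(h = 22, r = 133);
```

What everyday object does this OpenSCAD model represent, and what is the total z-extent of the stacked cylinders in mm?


A spool. The overall height is 224 mm.

Three coaxial cylinders, large–small–large — a spool. Two 22 mm flanges and a 180 mm core give 22 + 180 + 22 = 224 mm.


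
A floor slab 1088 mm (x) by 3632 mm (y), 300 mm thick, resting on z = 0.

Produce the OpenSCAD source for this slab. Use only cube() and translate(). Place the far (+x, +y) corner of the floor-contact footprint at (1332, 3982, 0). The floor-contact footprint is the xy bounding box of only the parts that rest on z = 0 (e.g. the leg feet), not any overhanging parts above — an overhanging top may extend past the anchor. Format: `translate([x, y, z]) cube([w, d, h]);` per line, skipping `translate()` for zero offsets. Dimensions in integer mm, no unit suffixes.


translate([244, 350, 0]) cube([1088, 3632, 300]);


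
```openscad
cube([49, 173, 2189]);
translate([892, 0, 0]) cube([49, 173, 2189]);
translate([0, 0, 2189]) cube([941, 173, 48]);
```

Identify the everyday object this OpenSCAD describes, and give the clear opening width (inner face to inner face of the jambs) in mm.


A door frame. The clear opening width is 843 mm.

Two 2189 mm tall posts with a header on top — a door frame. The left jamb is 49 mm wide at x = 0; the right jamb starts at x = 892. The clear opening is 892 − 49 = 843 mm.


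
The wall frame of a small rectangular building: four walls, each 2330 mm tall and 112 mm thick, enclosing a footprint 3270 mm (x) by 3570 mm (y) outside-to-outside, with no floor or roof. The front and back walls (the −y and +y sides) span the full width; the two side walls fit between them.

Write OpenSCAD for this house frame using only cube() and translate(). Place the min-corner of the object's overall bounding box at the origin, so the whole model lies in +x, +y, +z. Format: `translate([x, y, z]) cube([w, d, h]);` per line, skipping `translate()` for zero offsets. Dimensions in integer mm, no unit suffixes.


cube([3270, 112, 2330]);
translate([0, 3458, 0]) cube([3270, 112, 2330]);
translate([0, 112, 0]) cube([112, 3346, 2330]);
translate([3158, 112, 0]) cube([112, 3346, 2330]);


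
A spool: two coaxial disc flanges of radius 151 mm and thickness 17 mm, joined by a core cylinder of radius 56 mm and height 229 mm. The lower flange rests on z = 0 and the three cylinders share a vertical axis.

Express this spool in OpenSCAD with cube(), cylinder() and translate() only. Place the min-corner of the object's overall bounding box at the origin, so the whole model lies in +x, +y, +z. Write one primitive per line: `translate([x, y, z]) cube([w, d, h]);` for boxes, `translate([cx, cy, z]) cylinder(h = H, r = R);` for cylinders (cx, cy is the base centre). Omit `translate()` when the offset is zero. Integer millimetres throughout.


translate([151, 151, 0]) cylinder(h = 17, r = 151);
translate([151, 151, 17]) cylinder(h = 229, r = 56);
translate([151, 151, 246]) cylinder(h = 17, r = 151);


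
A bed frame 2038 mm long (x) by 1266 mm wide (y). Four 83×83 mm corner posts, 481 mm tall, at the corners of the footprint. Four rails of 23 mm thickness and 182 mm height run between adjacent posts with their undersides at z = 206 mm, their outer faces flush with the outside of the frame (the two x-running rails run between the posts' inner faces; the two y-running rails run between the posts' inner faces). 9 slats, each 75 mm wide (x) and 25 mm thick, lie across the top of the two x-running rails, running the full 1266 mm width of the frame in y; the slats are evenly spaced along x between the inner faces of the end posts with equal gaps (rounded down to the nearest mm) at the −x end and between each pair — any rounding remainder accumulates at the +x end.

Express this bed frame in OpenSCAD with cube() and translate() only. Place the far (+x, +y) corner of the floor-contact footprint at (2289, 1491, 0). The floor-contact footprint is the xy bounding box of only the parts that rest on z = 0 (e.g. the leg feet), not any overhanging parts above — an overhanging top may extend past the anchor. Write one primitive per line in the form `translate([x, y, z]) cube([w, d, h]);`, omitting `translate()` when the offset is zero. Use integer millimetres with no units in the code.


translate([251, 225, 0]) cube([83, 83, 481]);
translate([251, 1408, 0]) cube([83, 83, 481]);
translate([2206, 225, 0]) cube([83, 83, 481]);
translate([2206, 1408, 0]) cube([83, 83, 481]);
translate([334, 225, 206]) cube([1872, 23, 182]);
translate([334, 1468, 206]) cube([1872, 23, 182]);
translate([251, 308, 206]) cube([23, 1100, 182]);
translate([2266, 308, 206]) cube([23, 1100, 182]);
translate([453, 225, 388]) cube([75, 1266, 25]);
translate([647, 225, 388]) cube([75, 1266, 25]);
translate([841, 225, 388]) cube([75, 1266, 25]);
translate([1035, 225, 388]) cube([75, 1266, 25]);
translate([1229, 225, 388]) cube([75, 1266, 25]);
translate([1423, 225, 388]) cube([75, 1266, 25]);
translate([1617, 225, 388]) cube([75, 1266, 25]);
translate([1811, 225, 388]) cube([75, 1266, 25]);
translate([2005, 225, 388]) cube([75, 1266, 25]);
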